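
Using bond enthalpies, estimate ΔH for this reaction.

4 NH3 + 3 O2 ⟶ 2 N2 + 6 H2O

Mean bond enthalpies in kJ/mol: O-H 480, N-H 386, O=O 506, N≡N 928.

Bonds broken (reactants):
  N-H: 12 × 386 = 4632
  O=O: 3 × 506 = 1518
  Σ(broken) = 6150 kJ
Bonds formed (products):
  N≡N: 2 × 928 = 1856
  O-H: 12 × 480 = 5760
  Σ(formed) = 7616 kJ
ΔH = Σ(broken) − Σ(formed) = 6150 − 7616 = −1466 kJ

ΔH ≈ −1466 kJ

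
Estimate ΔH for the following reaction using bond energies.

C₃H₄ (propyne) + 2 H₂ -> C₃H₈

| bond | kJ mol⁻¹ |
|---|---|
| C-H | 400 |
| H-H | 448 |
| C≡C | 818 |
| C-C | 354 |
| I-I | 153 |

ΔH ≈ −240 kJ

Bonds broken (reactants):
  C≡C: 1 × 818 = 818
  C-C: 1 × 354 = 354
  C-H: 4 × 400 = 1600
  H-H: 2 × 448 = 896
  Σ(broken) = 3668 kJ
Bonds formed (products):
  C-C: 2 × 354 = 708
  C-H: 8 × 400 = 3200
  Σ(formed) = 3908 kJ
ΔH = Σ(broken) − Σ(formed) = 3668 − 3908 = −240 kJ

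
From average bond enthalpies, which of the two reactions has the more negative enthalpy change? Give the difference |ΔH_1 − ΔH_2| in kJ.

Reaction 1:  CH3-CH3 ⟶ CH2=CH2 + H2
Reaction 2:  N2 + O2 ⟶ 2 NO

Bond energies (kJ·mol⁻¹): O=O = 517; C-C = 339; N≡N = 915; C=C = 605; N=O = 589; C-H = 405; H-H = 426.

Reaction 1:
  Bonds broken (reactants):
    C-C: 1 × 339 = 339
    C-H: 6 × 405 = 2430
    Σ(broken) = 2769 kJ
  Bonds formed (products):
    C-H: 4 × 405 = 1620
    C=C: 1 × 605 = 605
    H-H: 1 × 426 = 426
    Σ(formed) = 2651 kJ
  ΔH_1 = 2769 − 2651 = +118 kJ
Reaction 2:
  Bonds broken (reactants):
    N≡N: 1 × 915 = 915
    O=O: 1 × 517 = 517
    Σ(broken) = 1432 kJ
  Bonds formed (products):
    N=O: 2 × 589 = 1178
    Σ(formed) = 1178 kJ
  ΔH_2 = 1432 − 1178 = +254 kJ
ΔH_1 − ΔH_2 = −136 kJ, so reaction 1 has the more negative ΔH; |ΔH_1 − ΔH_2| = 136 kJ.

Reaction 1, by 136 kJ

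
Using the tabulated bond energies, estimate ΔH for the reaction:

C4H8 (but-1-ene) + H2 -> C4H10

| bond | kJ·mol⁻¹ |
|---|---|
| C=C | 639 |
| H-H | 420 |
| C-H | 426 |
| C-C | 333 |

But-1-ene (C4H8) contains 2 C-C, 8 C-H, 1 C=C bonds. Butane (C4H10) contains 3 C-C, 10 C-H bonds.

Bonds broken (reactants):
  C-C: 2 × 333 = 666
  C-H: 8 × 426 = 3408
  C=C: 1 × 639 = 639
  H-H: 1 × 420 = 420
  Σ(broken) = 5133 kJ
Bonds formed (products):
  C-C: 3 × 333 = 999
  C-H: 10 × 426 = 4260
  Σ(formed) = 5259 kJ
ΔH = Σ(broken) − Σ(formed) = 5133 − 5259 = −126 kJ

ΔH ≈ −126 kJ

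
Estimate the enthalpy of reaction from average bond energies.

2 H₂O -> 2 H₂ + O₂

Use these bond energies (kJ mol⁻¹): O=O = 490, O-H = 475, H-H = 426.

ΔH ≈ +558 kJ

Bonds broken (reactants):
  O-H: 4 × 475 = 1900
  Σ(broken) = 1900 kJ
Bonds formed (products):
  H-H: 2 × 426 = 852
  O=O: 1 × 490 = 490
  Σ(formed) = 1342 kJ
ΔH = Σ(broken) − Σ(formed) = 1900 − 1342 = +558 kJ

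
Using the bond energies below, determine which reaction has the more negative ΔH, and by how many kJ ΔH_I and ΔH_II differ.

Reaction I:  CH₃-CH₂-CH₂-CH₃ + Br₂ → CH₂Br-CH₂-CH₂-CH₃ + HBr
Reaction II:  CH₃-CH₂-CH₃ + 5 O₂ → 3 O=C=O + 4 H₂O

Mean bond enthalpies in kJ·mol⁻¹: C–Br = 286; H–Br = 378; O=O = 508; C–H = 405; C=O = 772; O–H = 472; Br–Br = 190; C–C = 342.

Reaction II, by 1875 kJ

Reaction I:
  Bonds broken (reactants):
    Br–Br: 1 × 190 = 190
    C–C: 3 × 342 = 1026
    C–H: 10 × 405 = 4050
    Σ(broken) = 5266 kJ
  Bonds formed (products):
    C–Br: 1 × 286 = 286
    C–C: 3 × 342 = 1026
    C–H: 9 × 405 = 3645
    H–Br: 1 × 378 = 378
    Σ(formed) = 5335 kJ
  ΔH_I = 5266 − 5335 = −69 kJ
Reaction II:
  Bonds broken (reactants):
    C–C: 2 × 342 = 684
    C–H: 8 × 405 = 3240
    O=O: 5 × 508 = 2540
    Σ(broken) = 6464 kJ
  Bonds formed (products):
    C=O: 6 × 772 = 4632
    O–H: 8 × 472 = 3776
    Σ(formed) = 8408 kJ
  ΔH_II = 6464 − 8408 = −1944 kJ
ΔH_I − ΔH_II = +1875 kJ, so reaction II has the more negative ΔH; |ΔH_I − ΔH_II| = 1875 kJ.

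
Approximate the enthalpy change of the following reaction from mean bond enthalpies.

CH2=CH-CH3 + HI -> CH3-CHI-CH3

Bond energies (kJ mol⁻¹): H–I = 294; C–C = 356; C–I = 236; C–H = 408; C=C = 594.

Bonds broken (reactants):
  C–C: 1 × 356 = 356
  C–H: 6 × 408 = 2448
  C=C: 1 × 594 = 594
  H–I: 1 × 294 = 294
  Σ(broken) = 3692 kJ
Bonds formed (products):
  C–C: 2 × 356 = 712
  C–H: 7 × 408 = 2856
  C–I: 1 × 236 = 236
  Σ(formed) = 3804 kJ
ΔH = Σ(broken) − Σ(formed) = 3692 − 3804 = −112 kJ

ΔH ≈ −112 kJ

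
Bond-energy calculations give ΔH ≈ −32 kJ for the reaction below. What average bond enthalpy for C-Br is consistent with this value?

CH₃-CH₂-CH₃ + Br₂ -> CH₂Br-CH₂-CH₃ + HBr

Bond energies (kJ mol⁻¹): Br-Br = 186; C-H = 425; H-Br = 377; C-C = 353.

D(C-Br) ≈ 266 kJ/mol

Let D be the C-Br bond energy.
Σ(broken) = 1×186 + 2×353 + 8×425 = 4292
Σ(formed) = 1×D + 2×353 + 7×425 + 1×377 = 4058 + D
ΔH = Σ(broken) − Σ(formed) = (4292) − (4058 + D) = +234 − D
Setting this equal to −32 kJ gives D = 266 kJ/mol.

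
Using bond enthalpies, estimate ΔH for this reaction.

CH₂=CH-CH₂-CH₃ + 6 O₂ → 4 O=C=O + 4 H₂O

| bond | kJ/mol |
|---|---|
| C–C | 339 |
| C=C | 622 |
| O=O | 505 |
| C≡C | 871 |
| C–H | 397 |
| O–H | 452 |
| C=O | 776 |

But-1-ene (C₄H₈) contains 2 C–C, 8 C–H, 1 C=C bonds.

ΔH ≈ −2318 kJ

Bonds broken (reactants):
  C–C: 2 × 339 = 678
  C–H: 8 × 397 = 3176
  C=C: 1 × 622 = 622
  O=O: 6 × 505 = 3030
  Σ(broken) = 7506 kJ
Bonds formed (products):
  C=O: 8 × 776 = 6208
  O–H: 8 × 452 = 3616
  Σ(formed) = 9824 kJ
ΔH = Σ(broken) − Σ(formed) = 7506 − 9824 = −2318 kJ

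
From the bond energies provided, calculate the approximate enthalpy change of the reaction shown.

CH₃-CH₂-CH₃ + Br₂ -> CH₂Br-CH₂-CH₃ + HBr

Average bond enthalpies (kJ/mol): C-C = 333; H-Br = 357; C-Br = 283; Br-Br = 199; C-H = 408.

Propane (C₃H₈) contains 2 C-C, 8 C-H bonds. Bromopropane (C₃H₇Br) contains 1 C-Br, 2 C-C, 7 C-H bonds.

Bonds broken (reactants):
  Br-Br: 1 × 199 = 199
  C-C: 2 × 333 = 666
  C-H: 8 × 408 = 3264
  Σ(broken) = 4129 kJ
Bonds formed (products):
  C-Br: 1 × 283 = 283
  C-C: 2 × 333 = 666
  C-H: 7 × 408 = 2856
  H-Br: 1 × 357 = 357
  Σ(formed) = 4162 kJ
ΔH = Σ(broken) − Σ(formed) = 4129 − 4162 = −33 kJ

ΔH ≈ −33 kJ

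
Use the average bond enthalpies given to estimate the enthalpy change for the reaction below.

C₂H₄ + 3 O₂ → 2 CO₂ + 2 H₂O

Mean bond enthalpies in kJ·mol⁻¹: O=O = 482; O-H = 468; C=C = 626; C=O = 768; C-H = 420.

ΔH ≈ −1192 kJ

Bonds broken (reactants):
  C-H: 4 × 420 = 1680
  C=C: 1 × 626 = 626
  O=O: 3 × 482 = 1446
  Σ(broken) = 3752 kJ
Bonds formed (products):
  C=O: 4 × 768 = 3072
  O-H: 4 × 468 = 1872
  Σ(formed) = 4944 kJ
ΔH = Σ(broken) − Σ(formed) = 3752 − 4944 = −1192 kJ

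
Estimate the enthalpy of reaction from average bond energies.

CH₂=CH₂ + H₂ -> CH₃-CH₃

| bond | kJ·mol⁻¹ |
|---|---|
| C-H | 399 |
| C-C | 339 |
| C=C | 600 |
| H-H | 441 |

ΔH ≈ −96 kJ

Bonds broken (reactants):
  C-H: 4 × 399 = 1596
  C=C: 1 × 600 = 600
  H-H: 1 × 441 = 441
  Σ(broken) = 2637 kJ
Bonds formed (products):
  C-C: 1 × 339 = 339
  C-H: 6 × 399 = 2394
  Σ(formed) = 2733 kJ
ΔH = Σ(broken) − Σ(formed) = 2637 − 2733 = −96 kJ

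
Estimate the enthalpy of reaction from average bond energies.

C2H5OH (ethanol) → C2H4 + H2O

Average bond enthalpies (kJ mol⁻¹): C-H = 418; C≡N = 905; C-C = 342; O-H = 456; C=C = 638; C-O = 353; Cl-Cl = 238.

Bonds broken (reactants):
  C-C: 1 × 342 = 342
  C-H: 5 × 418 = 2090
  C-O: 1 × 353 = 353
  O-H: 1 × 456 = 456
  Σ(broken) = 3241 kJ
Bonds formed (products):
  C-H: 4 × 418 = 1672
  C=C: 1 × 638 = 638
  O-H: 2 × 456 = 912
  Σ(formed) = 3222 kJ
ΔH = Σ(broken) − Σ(formed) = 3241 − 3222 = +19 kJ

ΔH ≈ +19 kJ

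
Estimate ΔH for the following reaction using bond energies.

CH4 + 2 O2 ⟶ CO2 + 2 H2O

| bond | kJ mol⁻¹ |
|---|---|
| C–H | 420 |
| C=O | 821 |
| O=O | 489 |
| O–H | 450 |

Bonds broken (reactants):
  C–H: 4 × 420 = 1680
  O=O: 2 × 489 = 978
  Σ(broken) = 2658 kJ
Bonds formed (products):
  C=O: 2 × 821 = 1642
  O–H: 4 × 450 = 1800
  Σ(formed) = 3442 kJ
ΔH = Σ(broken) − Σ(formed) = 2658 − 3442 = −784 kJ

ΔH ≈ −784 kJ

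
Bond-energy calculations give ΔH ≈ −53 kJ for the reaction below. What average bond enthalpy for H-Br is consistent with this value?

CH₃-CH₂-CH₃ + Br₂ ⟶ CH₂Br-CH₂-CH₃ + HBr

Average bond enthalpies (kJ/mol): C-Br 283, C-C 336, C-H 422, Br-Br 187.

D(H-Br) ≈ 379 kJ/mol

Let D be the H-Br bond energy.
Σ(broken) = 1×187 + 2×336 + 8×422 = 4235
Σ(formed) = 1×283 + 2×336 + 7×422 + 1×D = 3909 + D
ΔH = Σ(broken) − Σ(formed) = (4235) − (3909 + D) = +326 − D
Setting this equal to −53 kJ gives D = 379 kJ/mol.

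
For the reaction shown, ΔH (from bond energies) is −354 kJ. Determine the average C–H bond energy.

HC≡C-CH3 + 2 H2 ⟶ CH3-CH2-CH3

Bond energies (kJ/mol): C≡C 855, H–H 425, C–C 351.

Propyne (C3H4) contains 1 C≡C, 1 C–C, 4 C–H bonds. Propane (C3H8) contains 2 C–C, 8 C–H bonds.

D(C–H) ≈ 427 kJ/mol

Let D be the C–H bond energy.
Σ(broken) = 1×855 + 1×351 + 4×D + 2×425 = 2056 + 4D
Σ(formed) = 2×351 + 8×D = 702 + 8D
ΔH = Σ(broken) − Σ(formed) = (2056 + 4D) − (702 + 8D) = +1354 − 4D
Setting this equal to −354 kJ gives 4D = 1708, so D = 427 kJ/mol.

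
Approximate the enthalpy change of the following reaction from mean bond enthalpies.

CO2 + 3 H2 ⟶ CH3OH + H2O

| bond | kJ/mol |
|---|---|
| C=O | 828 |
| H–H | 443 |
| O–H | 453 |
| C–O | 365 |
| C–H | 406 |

Bonds broken (reactants):
  C=O: 2 × 828 = 1656
  H–H: 3 × 443 = 1329
  Σ(broken) = 2985 kJ
Bonds formed (products):
  C–H: 3 × 406 = 1218
  C–O: 1 × 365 = 365
  O–H: 3 × 453 = 1359
  Σ(formed) = 2942 kJ
ΔH = Σ(broken) − Σ(formed) = 2985 − 2942 = +43 kJ

ΔH ≈ +43 kJ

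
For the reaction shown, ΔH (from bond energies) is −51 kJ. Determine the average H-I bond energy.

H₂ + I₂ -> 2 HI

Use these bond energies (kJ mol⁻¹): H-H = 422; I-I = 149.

Let D be the H-I bond energy.
Σ(broken) = 1×422 + 1×149 = 571
Σ(formed) = 2×D = 2D
ΔH = Σ(broken) − Σ(formed) = (571) − (2D) = +571 − 2D
Setting this equal to −51 kJ gives 2D = 622, so D = 311 kJ/mol.

D(H-I) ≈ 311 kJ/mol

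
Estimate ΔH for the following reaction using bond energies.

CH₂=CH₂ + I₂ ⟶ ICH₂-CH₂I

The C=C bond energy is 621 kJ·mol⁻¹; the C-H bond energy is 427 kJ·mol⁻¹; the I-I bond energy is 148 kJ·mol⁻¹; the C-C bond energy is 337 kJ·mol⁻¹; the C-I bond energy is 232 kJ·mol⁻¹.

Bonds broken (reactants):
  C-H: 4 × 427 = 1708
  C=C: 1 × 621 = 621
  I-I: 1 × 148 = 148
  Σ(broken) = 2477 kJ
Bonds formed (products):
  C-C: 1 × 337 = 337
  C-H: 4 × 427 = 1708
  C-I: 2 × 232 = 464
  Σ(formed) = 2509 kJ
ΔH = Σ(broken) − Σ(formed) = 2477 − 2509 = −32 kJ

ΔH ≈ −32 kJ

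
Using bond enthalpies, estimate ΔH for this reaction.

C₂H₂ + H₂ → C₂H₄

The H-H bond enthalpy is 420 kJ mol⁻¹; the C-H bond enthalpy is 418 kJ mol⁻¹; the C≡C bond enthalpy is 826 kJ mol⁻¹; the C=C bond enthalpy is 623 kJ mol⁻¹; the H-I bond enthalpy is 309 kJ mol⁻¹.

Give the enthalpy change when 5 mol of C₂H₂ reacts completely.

Bonds broken (reactants):
  C≡C: 1 × 826 = 826
  C-H: 2 × 418 = 836
  H-H: 1 × 420 = 420
  Σ(broken) = 2082 kJ
Bonds formed (products):
  C-H: 4 × 418 = 1672
  C=C: 1 × 623 = 623
  Σ(formed) = 2295 kJ
ΔH = Σ(broken) − Σ(formed) = 2082 − 2295 = −213 kJ
For 5× the reaction as written: 5 × (−213) = −1065 kJ

ΔH = −1065 kJ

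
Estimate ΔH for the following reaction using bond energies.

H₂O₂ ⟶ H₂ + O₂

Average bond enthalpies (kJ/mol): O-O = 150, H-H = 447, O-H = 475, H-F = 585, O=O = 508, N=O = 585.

Bonds broken (reactants):
  O-H: 2 × 475 = 950
  O-O: 1 × 150 = 150
  Σ(broken) = 1100 kJ
Bonds formed (products):
  H-H: 1 × 447 = 447
  O=O: 1 × 508 = 508
  Σ(formed) = 955 kJ
ΔH = Σ(broken) − Σ(formed) = 1100 − 955 = +145 kJ

ΔH ≈ +145 kJ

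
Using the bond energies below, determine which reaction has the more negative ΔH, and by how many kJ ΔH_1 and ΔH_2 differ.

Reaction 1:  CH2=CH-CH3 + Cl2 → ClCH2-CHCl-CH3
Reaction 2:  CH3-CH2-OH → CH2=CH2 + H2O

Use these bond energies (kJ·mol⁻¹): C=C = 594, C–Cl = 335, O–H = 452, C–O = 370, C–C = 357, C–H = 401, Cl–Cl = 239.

Reaction 1, by 276 kJ

Reaction 1:
  Bonds broken (reactants):
    C–C: 1 × 357 = 357
    C–H: 6 × 401 = 2406
    C=C: 1 × 594 = 594
    Cl–Cl: 1 × 239 = 239
    Σ(broken) = 3596 kJ
  Bonds formed (products):
    C–C: 2 × 357 = 714
    C–Cl: 2 × 335 = 670
    C–H: 6 × 401 = 2406
    Σ(formed) = 3790 kJ
  ΔH_1 = 3596 − 3790 = −194 kJ
Reaction 2:
  Bonds broken (reactants):
    C–C: 1 × 357 = 357
    C–H: 5 × 401 = 2005
    C–O: 1 × 370 = 370
    O–H: 1 × 452 = 452
    Σ(broken) = 3184 kJ
  Bonds formed (products):
    C–H: 4 × 401 = 1604
    C=C: 1 × 594 = 594
    O–H: 2 × 452 = 904
    Σ(formed) = 3102 kJ
  ΔH_2 = 3184 − 3102 = +82 kJ
ΔH_1 − ΔH_2 = −276 kJ, so reaction 1 has the more negative ΔH; |ΔH_1 − ΔH_2| = 276 kJ.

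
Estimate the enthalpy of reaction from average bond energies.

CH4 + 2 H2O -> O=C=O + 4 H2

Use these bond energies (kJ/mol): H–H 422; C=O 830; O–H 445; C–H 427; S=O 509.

Bonds broken (reactants):
  C–H: 4 × 427 = 1708
  O–H: 4 × 445 = 1780
  Σ(broken) = 3488 kJ
Bonds formed (products):
  C=O: 2 × 830 = 1660
  H–H: 4 × 422 = 1688
  Σ(formed) = 3348 kJ
ΔH = Σ(broken) − Σ(formed) = 3488 − 3348 = +140 kJ

ΔH ≈ +140 kJ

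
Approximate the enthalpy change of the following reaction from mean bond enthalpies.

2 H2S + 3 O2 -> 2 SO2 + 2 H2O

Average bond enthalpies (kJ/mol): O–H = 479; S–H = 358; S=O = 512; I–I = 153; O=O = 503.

ΔH ≈ −1023 kJ

Bonds broken (reactants):
  O=O: 3 × 503 = 1509
  S–H: 4 × 358 = 1432
  Σ(broken) = 2941 kJ
Bonds formed (products):
  O–H: 4 × 479 = 1916
  S=O: 4 × 512 = 2048
  Σ(formed) = 3964 kJ
ΔH = Σ(broken) − Σ(formed) = 2941 − 3964 = −1023 kJ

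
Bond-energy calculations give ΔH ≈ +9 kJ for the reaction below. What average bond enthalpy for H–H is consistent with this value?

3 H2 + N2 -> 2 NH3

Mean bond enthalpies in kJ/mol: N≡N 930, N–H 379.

Let D be the H–H bond energy.
Σ(broken) = 3×D + 1×930 = 930 + 3D
Σ(formed) = 6×379 = 2274
ΔH = Σ(broken) − Σ(formed) = (930 + 3D) − (2274) = −1344 + 3D
Setting this equal to +9 kJ gives 3D = 1353, so D = 451 kJ/mol.

D(H–H) ≈ 451 kJ/mol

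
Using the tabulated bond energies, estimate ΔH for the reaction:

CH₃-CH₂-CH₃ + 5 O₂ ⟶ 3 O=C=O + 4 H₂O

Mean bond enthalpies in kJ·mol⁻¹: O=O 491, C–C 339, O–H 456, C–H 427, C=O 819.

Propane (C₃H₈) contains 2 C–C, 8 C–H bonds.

Bonds broken (reactants):
  C–C: 2 × 339 = 678
  C–H: 8 × 427 = 3416
  O=O: 5 × 491 = 2455
  Σ(broken) = 6549 kJ
Bonds formed (products):
  C=O: 6 × 819 = 4914
  O–H: 8 × 456 = 3648
  Σ(formed) = 8562 kJ
ΔH = Σ(broken) − Σ(formed) = 6549 − 8562 = −2013 kJ

ΔH ≈ −2013 kJ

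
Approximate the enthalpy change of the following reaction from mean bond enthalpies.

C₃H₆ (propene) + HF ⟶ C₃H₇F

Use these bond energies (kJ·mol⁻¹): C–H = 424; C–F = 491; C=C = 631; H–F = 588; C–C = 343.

Bonds broken (reactants):
  C–C: 1 × 343 = 343
  C–H: 6 × 424 = 2544
  C=C: 1 × 631 = 631
  H–F: 1 × 588 = 588
  Σ(broken) = 4106 kJ
Bonds formed (products):
  C–C: 2 × 343 = 686
  C–F: 1 × 491 = 491
  C–H: 7 × 424 = 2968
  Σ(formed) = 4145 kJ
ΔH = Σ(broken) − Σ(formed) = 4106 − 4145 = −39 kJ

ΔH ≈ −39 kJ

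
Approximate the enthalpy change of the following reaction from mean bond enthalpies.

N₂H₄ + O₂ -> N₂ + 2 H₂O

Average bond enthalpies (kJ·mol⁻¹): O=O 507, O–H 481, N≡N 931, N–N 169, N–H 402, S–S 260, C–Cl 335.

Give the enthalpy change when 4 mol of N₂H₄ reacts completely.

ΔH = −2284 kJ

Bonds broken (reactants):
  N–H: 4 × 402 = 1608
  N–N: 1 × 169 = 169
  O=O: 1 × 507 = 507
  Σ(broken) = 2284 kJ
Bonds formed (products):
  N≡N: 1 × 931 = 931
  O–H: 4 × 481 = 1924
  Σ(formed) = 2855 kJ
ΔH = Σ(broken) − Σ(formed) = 2284 − 2855 = −571 kJ
For 4× the reaction as written: 4 × (−571) = −2284 kJ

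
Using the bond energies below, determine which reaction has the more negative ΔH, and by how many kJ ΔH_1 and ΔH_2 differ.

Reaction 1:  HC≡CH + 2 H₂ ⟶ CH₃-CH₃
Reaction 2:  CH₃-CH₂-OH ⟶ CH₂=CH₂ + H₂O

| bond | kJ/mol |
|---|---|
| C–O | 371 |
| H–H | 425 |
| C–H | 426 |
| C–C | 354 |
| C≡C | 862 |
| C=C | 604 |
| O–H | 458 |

Reaction 1:
  Bonds broken (reactants):
    C≡C: 1 × 862 = 862
    C–H: 2 × 426 = 852
    H–H: 2 × 425 = 850
    Σ(broken) = 2564 kJ
  Bonds formed (products):
    C–C: 1 × 354 = 354
    C–H: 6 × 426 = 2556
    Σ(formed) = 2910 kJ
  ΔH_1 = 2564 − 2910 = −346 kJ
Reaction 2:
  Bonds broken (reactants):
    C–C: 1 × 354 = 354
    C–H: 5 × 426 = 2130
    C–O: 1 × 371 = 371
    O–H: 1 × 458 = 458
    Σ(broken) = 3313 kJ
  Bonds formed (products):
    C–H: 4 × 426 = 1704
    C=C: 1 × 604 = 604
    O–H: 2 × 458 = 916
    Σ(formed) = 3224 kJ
  ΔH_2 = 3313 − 3224 = +89 kJ
ΔH_1 − ΔH_2 = −435 kJ, so reaction 1 has the more negative ΔH; |ΔH_1 − ΔH_2| = 435 kJ.

Reaction 1, by 435 kJ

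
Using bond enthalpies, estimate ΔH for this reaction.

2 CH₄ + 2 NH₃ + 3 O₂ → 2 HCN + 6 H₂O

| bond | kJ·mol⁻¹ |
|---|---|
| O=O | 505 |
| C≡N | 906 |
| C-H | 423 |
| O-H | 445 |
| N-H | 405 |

ΔH ≈ −669 kJ

Bonds broken (reactants):
  C-H: 8 × 423 = 3384
  N-H: 6 × 405 = 2430
  O=O: 3 × 505 = 1515
  Σ(broken) = 7329 kJ
Bonds formed (products):
  C≡N: 2 × 906 = 1812
  C-H: 2 × 423 = 846
  O-H: 12 × 445 = 5340
  Σ(formed) = 7998 kJ
ΔH = Σ(broken) − Σ(formed) = 7329 − 7998 = −669 kJ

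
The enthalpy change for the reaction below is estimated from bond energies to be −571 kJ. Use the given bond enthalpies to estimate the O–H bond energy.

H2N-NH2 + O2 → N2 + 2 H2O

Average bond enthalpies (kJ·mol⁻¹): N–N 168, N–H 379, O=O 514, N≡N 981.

D(O–H) ≈ 447 kJ/mol

Let D be the O–H bond energy.
Σ(broken) = 4×379 + 1×168 + 1×514 = 2198
Σ(formed) = 1×981 + 4×D = 981 + 4D
ΔH = Σ(broken) − Σ(formed) = (2198) − (981 + 4D) = +1217 − 4D
Setting this equal to −571 kJ gives 4D = 1788, so D = 447 kJ/mol.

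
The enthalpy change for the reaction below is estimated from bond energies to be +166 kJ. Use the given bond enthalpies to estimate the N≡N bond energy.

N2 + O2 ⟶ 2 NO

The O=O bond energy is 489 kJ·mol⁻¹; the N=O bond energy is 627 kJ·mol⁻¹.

Let D be the N≡N bond energy.
Σ(broken) = 1×D + 1×489 = 489 + D
Σ(formed) = 2×627 = 1254
ΔH = Σ(broken) − Σ(formed) = (489 + D) − (1254) = −765 + D
Setting this equal to +166 kJ gives D = 931 kJ/mol.

D(N≡N) ≈ 931 kJ/mol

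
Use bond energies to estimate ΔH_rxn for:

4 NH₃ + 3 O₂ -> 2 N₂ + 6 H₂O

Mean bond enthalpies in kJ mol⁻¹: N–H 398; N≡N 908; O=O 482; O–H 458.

Bonds broken (reactants):
  N–H: 12 × 398 = 4776
  O=O: 3 × 482 = 1446
  Σ(broken) = 6222 kJ
Bonds formed (products):
  N≡N: 2 × 908 = 1816
  O–H: 12 × 458 = 5496
  Σ(formed) = 7312 kJ
ΔH = Σ(broken) − Σ(formed) = 6222 − 7312 = −1090 kJ

ΔH ≈ −1090 kJ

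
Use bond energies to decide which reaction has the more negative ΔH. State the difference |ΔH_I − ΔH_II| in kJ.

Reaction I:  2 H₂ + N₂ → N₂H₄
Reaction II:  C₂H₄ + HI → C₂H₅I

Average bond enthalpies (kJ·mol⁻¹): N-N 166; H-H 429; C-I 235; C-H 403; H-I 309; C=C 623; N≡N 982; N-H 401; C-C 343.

Reaction I:
  Bonds broken (reactants):
    H-H: 2 × 429 = 858
    N≡N: 1 × 982 = 982
    Σ(broken) = 1840 kJ
  Bonds formed (products):
    N-H: 4 × 401 = 1604
    N-N: 1 × 166 = 166
    Σ(formed) = 1770 kJ
  ΔH_I = 1840 − 1770 = +70 kJ
Reaction II:
  Bonds broken (reactants):
    C-H: 4 × 403 = 1612
    C=C: 1 × 623 = 623
    H-I: 1 × 309 = 309
    Σ(broken) = 2544 kJ
  Bonds formed (products):
    C-C: 1 × 343 = 343
    C-H: 5 × 403 = 2015
    C-I: 1 × 235 = 235
    Σ(formed) = 2593 kJ
  ΔH_II = 2544 − 2593 = −49 kJ
ΔH_I − ΔH_II = +119 kJ, so reaction II has the more negative ΔH; |ΔH_I − ΔH_II| = 119 kJ.

Reaction II, by 119 kJ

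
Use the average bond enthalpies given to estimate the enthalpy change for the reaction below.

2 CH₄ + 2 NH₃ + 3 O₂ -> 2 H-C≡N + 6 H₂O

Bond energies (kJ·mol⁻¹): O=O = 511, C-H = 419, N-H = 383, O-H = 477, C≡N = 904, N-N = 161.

ΔH ≈ −1187 kJ

Bonds broken (reactants):
  C-H: 8 × 419 = 3352
  N-H: 6 × 383 = 2298
  O=O: 3 × 511 = 1533
  Σ(broken) = 7183 kJ
Bonds formed (products):
  C≡N: 2 × 904 = 1808
  C-H: 2 × 419 = 838
  O-H: 12 × 477 = 5724
  Σ(formed) = 8370 kJ
ΔH = Σ(broken) − Σ(formed) = 7183 − 8370 = −1187 kJ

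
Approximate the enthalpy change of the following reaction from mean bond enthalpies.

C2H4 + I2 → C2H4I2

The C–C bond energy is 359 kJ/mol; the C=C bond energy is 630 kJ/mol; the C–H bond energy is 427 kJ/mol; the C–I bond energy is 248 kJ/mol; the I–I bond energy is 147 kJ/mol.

ΔH ≈ −78 kJ

Bonds broken (reactants):
  C–H: 4 × 427 = 1708
  C=C: 1 × 630 = 630
  I–I: 1 × 147 = 147
  Σ(broken) = 2485 kJ
Bonds formed (products):
  C–C: 1 × 359 = 359
  C–H: 4 × 427 = 1708
  C–I: 2 × 248 = 496
  Σ(formed) = 2563 kJ
ΔH = Σ(broken) − Σ(formed) = 2485 − 2563 = −78 kJ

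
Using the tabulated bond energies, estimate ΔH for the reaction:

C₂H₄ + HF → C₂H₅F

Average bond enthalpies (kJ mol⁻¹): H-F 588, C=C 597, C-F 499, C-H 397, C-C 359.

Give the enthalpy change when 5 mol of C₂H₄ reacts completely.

ΔH = −350 kJ

Bonds broken (reactants):
  C-H: 4 × 397 = 1588
  C=C: 1 × 597 = 597
  H-F: 1 × 588 = 588
  Σ(broken) = 2773 kJ
Bonds formed (products):
  C-C: 1 × 359 = 359
  C-F: 1 × 499 = 499
  C-H: 5 × 397 = 1985
  Σ(formed) = 2843 kJ
ΔH = Σ(broken) − Σ(formed) = 2773 − 2843 = −70 kJ
For 5× the reaction as written: 5 × (−70) = −350 kJ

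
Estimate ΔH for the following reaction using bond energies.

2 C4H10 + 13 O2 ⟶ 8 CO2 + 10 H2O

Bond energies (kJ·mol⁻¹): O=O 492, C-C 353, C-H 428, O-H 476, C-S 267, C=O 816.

Bonds broken (reactants):
  C-C: 6 × 353 = 2118
  C-H: 20 × 428 = 8560
  O=O: 13 × 492 = 6396
  Σ(broken) = 17074 kJ
Bonds formed (products):
  C=O: 16 × 816 = 13056
  O-H: 20 × 476 = 9520
  Σ(formed) = 22576 kJ
ΔH = Σ(broken) − Σ(formed) = 17074 − 22576 = −5502 kJ

ΔH ≈ −5502 kJ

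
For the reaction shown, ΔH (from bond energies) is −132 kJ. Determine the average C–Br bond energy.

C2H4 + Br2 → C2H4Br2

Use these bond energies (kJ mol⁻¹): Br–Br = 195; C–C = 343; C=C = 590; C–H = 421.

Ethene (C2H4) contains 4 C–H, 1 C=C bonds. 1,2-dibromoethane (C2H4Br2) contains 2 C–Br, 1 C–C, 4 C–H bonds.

D(C–Br) ≈ 287 kJ/mol

Let D be the C–Br bond energy.
Σ(broken) = 1×195 + 4×421 + 1×590 = 2469
Σ(formed) = 2×D + 1×343 + 4×421 = 2027 + 2D
ΔH = Σ(broken) − Σ(formed) = (2469) − (2027 + 2D) = +442 − 2D
Setting this equal to −132 kJ gives 2D = 574, so D = 287 kJ/mol.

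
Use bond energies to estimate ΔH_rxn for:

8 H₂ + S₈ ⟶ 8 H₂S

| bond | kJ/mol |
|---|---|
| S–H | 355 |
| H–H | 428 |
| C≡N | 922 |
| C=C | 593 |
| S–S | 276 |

Bonds broken (reactants):
  H–H: 8 × 428 = 3424
  S–S: 8 × 276 = 2208
  Σ(broken) = 5632 kJ
Bonds formed (products):
  S–H: 16 × 355 = 5680
  Σ(formed) = 5680 kJ
ΔH = Σ(broken) − Σ(formed) = 5632 − 5680 = −48 kJ

ΔH ≈ −48 kJ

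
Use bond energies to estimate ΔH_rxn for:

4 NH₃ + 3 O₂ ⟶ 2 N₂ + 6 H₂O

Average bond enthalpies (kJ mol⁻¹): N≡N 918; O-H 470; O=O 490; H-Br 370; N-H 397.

ΔH ≈ −1242 kJ

Bonds broken (reactants):
  N-H: 12 × 397 = 4764
  O=O: 3 × 490 = 1470
  Σ(broken) = 6234 kJ
Bonds formed (products):
  N≡N: 2 × 918 = 1836
  O-H: 12 × 470 = 5640
  Σ(formed) = 7476 kJ
ΔH = Σ(broken) − Σ(formed) = 6234 − 7476 = −1242 kJ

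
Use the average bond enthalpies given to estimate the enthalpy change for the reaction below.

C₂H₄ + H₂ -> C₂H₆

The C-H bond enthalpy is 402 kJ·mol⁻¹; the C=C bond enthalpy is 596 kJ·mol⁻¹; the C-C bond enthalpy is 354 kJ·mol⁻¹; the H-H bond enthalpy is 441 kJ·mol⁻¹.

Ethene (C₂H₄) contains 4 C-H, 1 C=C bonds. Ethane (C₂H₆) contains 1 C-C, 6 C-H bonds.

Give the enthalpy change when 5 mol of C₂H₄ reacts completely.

Bonds broken (reactants):
  C-H: 4 × 402 = 1608
  C=C: 1 × 596 = 596
  H-H: 1 × 441 = 441
  Σ(broken) = 2645 kJ
Bonds formed (products):
  C-C: 1 × 354 = 354
  C-H: 6 × 402 = 2412
  Σ(formed) = 2766 kJ
ΔH = Σ(broken) − Σ(formed) = 2645 − 2766 = −121 kJ
For 5× the reaction as written: 5 × (−121) = −605 kJ

ΔH = −605 kJ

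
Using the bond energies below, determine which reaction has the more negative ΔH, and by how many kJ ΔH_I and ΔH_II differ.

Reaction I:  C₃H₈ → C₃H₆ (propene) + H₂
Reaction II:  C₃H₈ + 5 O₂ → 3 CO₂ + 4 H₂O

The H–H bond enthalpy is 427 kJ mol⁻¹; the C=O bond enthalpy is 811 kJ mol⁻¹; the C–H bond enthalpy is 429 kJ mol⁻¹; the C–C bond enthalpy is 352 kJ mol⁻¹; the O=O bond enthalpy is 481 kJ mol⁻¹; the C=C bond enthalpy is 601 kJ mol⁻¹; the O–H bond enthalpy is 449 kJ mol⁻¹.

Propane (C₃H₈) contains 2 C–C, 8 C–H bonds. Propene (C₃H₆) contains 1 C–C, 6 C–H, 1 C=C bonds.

Reaction II, by 2099 kJ

Reaction I:
  Bonds broken (reactants):
    C–C: 2 × 352 = 704
    C–H: 8 × 429 = 3432
    Σ(broken) = 4136 kJ
  Bonds formed (products):
    C–C: 1 × 352 = 352
    C–H: 6 × 429 = 2574
    C=C: 1 × 601 = 601
    H–H: 1 × 427 = 427
    Σ(formed) = 3954 kJ
  ΔH_I = 4136 − 3954 = +182 kJ
Reaction II:
  Bonds broken (reactants):
    C–C: 2 × 352 = 704
    C–H: 8 × 429 = 3432
    O=O: 5 × 481 = 2405
    Σ(broken) = 6541 kJ
  Bonds formed (products):
    C=O: 6 × 811 = 4866
    O–H: 8 × 449 = 3592
    Σ(formed) = 8458 kJ
  ΔH_II = 6541 − 8458 = −1917 kJ
ΔH_I − ΔH_II = +2099 kJ, so reaction II has the more negative ΔH; |ΔH_I − ΔH_II| = 2099 kJ.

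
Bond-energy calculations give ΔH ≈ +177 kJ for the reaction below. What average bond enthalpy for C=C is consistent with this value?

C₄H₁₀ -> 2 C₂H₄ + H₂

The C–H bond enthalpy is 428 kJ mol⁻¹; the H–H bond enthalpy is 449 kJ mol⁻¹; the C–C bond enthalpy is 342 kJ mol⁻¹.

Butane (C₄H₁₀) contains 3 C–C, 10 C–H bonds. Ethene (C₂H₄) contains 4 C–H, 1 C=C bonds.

Let D be the C=C bond energy.
Σ(broken) = 3×342 + 10×428 = 5306
Σ(formed) = 8×428 + 2×D + 1×449 = 3873 + 2D
ΔH = Σ(broken) − Σ(formed) = (5306) − (3873 + 2D) = +1433 − 2D
Setting this equal to +177 kJ gives 2D = 1256, so D = 628 kJ/mol.

D(C=C) ≈ 628 kJ/mol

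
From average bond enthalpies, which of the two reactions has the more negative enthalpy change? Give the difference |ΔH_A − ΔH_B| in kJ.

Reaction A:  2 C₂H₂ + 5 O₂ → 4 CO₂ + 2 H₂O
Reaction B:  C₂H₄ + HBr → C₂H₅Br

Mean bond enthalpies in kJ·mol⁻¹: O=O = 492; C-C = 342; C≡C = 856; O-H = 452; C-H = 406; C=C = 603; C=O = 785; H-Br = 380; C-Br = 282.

Reaction A:
  Bonds broken (reactants):
    C≡C: 2 × 856 = 1712
    C-H: 4 × 406 = 1624
    O=O: 5 × 492 = 2460
    Σ(broken) = 5796 kJ
  Bonds formed (products):
    C=O: 8 × 785 = 6280
    O-H: 4 × 452 = 1808
    Σ(formed) = 8088 kJ
  ΔH_A = 5796 − 8088 = −2292 kJ
Reaction B:
  Bonds broken (reactants):
    C-H: 4 × 406 = 1624
    C=C: 1 × 603 = 603
    H-Br: 1 × 380 = 380
    Σ(broken) = 2607 kJ
  Bonds formed (products):
    C-Br: 1 × 282 = 282
    C-C: 1 × 342 = 342
    C-H: 5 × 406 = 2030
    Σ(formed) = 2654 kJ
  ΔH_B = 2607 − 2654 = −47 kJ
ΔH_A − ΔH_B = −2245 kJ, so reaction A has the more negative ΔH; |ΔH_A − ΔH_B| = 2245 kJ.

Reaction A, by 2245 kJ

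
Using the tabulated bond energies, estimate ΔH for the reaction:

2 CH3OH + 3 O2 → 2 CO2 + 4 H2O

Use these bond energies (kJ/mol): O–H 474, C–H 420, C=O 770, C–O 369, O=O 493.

Bonds broken (reactants):
  C–H: 6 × 420 = 2520
  C–O: 2 × 369 = 738
  O–H: 2 × 474 = 948
  O=O: 3 × 493 = 1479
  Σ(broken) = 5685 kJ
Bonds formed (products):
  C=O: 4 × 770 = 3080
  O–H: 8 × 474 = 3792
  Σ(formed) = 6872 kJ
ΔH = Σ(broken) − Σ(formed) = 5685 − 6872 = −1187 kJ

ΔH ≈ −1187 kJ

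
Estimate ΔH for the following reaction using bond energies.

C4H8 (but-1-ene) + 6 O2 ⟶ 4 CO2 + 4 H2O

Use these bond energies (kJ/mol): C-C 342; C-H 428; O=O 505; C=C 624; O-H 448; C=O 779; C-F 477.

ΔH ≈ −2054 kJ

Bonds broken (reactants):
  C-C: 2 × 342 = 684
  C-H: 8 × 428 = 3424
  C=C: 1 × 624 = 624
  O=O: 6 × 505 = 3030
  Σ(broken) = 7762 kJ
Bonds formed (products):
  C=O: 8 × 779 = 6232
  O-H: 8 × 448 = 3584
  Σ(formed) = 9816 kJ
ΔH = Σ(broken) − Σ(formed) = 7762 − 9816 = −2054 kJ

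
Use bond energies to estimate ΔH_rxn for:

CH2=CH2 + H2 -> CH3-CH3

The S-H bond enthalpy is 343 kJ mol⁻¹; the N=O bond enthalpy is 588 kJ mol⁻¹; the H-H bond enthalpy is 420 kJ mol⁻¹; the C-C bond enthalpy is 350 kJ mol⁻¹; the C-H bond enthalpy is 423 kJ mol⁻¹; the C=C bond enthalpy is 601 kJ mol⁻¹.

Bonds broken (reactants):
  C-H: 4 × 423 = 1692
  C=C: 1 × 601 = 601
  H-H: 1 × 420 = 420
  Σ(broken) = 2713 kJ
Bonds formed (products):
  C-C: 1 × 350 = 350
  C-H: 6 × 423 = 2538
  Σ(formed) = 2888 kJ
ΔH = Σ(broken) − Σ(formed) = 2713 − 2888 = −175 kJ

ΔH ≈ −175 kJ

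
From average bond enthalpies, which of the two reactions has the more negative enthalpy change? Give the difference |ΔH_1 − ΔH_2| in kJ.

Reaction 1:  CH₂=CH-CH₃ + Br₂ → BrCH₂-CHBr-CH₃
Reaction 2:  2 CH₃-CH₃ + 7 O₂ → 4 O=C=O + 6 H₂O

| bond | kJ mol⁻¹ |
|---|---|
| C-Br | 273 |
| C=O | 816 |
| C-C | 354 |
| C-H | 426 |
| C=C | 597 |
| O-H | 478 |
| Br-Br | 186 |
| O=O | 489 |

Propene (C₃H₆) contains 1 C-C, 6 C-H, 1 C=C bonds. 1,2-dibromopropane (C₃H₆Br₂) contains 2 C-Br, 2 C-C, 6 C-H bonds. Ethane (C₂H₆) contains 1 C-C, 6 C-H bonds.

Reaction 2, by 2904 kJ

Reaction 1:
  Bonds broken (reactants):
    Br-Br: 1 × 186 = 186
    C-C: 1 × 354 = 354
    C-H: 6 × 426 = 2556
    C=C: 1 × 597 = 597
    Σ(broken) = 3693 kJ
  Bonds formed (products):
    C-Br: 2 × 273 = 546
    C-C: 2 × 354 = 708
    C-H: 6 × 426 = 2556
    Σ(formed) = 3810 kJ
  ΔH_1 = 3693 − 3810 = −117 kJ
Reaction 2:
  Bonds broken (reactants):
    C-C: 2 × 354 = 708
    C-H: 12 × 426 = 5112
    O=O: 7 × 489 = 3423
    Σ(broken) = 9243 kJ
  Bonds formed (products):
    C=O: 8 × 816 = 6528
    O-H: 12 × 478 = 5736
    Σ(formed) = 12264 kJ
  ΔH_2 = 9243 − 12264 = −3021 kJ
ΔH_1 − ΔH_2 = +2904 kJ, so reaction 2 has the more negative ΔH; |ΔH_1 − ΔH_2| = 2904 kJ.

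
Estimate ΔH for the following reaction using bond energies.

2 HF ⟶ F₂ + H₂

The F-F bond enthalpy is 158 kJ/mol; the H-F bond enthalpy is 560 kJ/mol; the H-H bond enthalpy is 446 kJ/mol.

ΔH ≈ +516 kJ

Bonds broken (reactants):
  H-F: 2 × 560 = 1120
  Σ(broken) = 1120 kJ
Bonds formed (products):
  F-F: 1 × 158 = 158
  H-H: 1 × 446 = 446
  Σ(formed) = 604 kJ
ΔH = Σ(broken) − Σ(formed) = 1120 − 604 = +516 kJ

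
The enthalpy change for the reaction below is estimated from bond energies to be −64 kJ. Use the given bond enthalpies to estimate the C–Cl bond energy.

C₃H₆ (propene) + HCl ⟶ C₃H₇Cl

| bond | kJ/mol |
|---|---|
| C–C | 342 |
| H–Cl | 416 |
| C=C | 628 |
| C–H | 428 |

Let D be the C–Cl bond energy.
Σ(broken) = 1×342 + 6×428 + 1×628 + 1×416 = 3954
Σ(formed) = 2×342 + 1×D + 7×428 = 3680 + D
ΔH = Σ(broken) − Σ(formed) = (3954) − (3680 + D) = +274 − D
Setting this equal to −64 kJ gives D = 338 kJ/mol.

D(C–Cl) ≈ 338 kJ/mol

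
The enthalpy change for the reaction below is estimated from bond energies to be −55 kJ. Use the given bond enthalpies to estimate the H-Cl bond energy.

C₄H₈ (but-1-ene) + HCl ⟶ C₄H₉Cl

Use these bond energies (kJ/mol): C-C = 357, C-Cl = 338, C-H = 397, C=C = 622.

Let D be the H-Cl bond energy.
Σ(broken) = 2×357 + 8×397 + 1×622 + 1×D = 4512 + D
Σ(formed) = 3×357 + 1×338 + 9×397 = 4982
ΔH = Σ(broken) − Σ(formed) = (4512 + D) − (4982) = −470 + D
Setting this equal to −55 kJ gives D = 415 kJ/mol.

D(H-Cl) ≈ 415 kJ/mol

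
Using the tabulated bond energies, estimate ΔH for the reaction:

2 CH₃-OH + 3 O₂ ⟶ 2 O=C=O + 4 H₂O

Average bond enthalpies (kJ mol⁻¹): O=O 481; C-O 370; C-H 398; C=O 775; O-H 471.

ΔH ≈ −1355 kJ

Bonds broken (reactants):
  C-H: 6 × 398 = 2388
  C-O: 2 × 370 = 740
  O-H: 2 × 471 = 942
  O=O: 3 × 481 = 1443
  Σ(broken) = 5513 kJ
Bonds formed (products):
  C=O: 4 × 775 = 3100
  O-H: 8 × 471 = 3768
  Σ(formed) = 6868 kJ
ΔH = Σ(broken) − Σ(formed) = 5513 − 6868 = −1355 kJ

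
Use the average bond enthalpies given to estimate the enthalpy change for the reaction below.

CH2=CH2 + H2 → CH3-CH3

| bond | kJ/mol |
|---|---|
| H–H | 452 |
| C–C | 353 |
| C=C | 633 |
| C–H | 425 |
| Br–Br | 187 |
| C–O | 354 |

Bonds broken (reactants):
  C–H: 4 × 425 = 1700
  C=C: 1 × 633 = 633
  H–H: 1 × 452 = 452
  Σ(broken) = 2785 kJ
Bonds formed (products):
  C–C: 1 × 353 = 353
  C–H: 6 × 425 = 2550
  Σ(formed) = 2903 kJ
ΔH = Σ(broken) − Σ(formed) = 2785 − 2903 = −118 kJ

ΔH ≈ −118 kJ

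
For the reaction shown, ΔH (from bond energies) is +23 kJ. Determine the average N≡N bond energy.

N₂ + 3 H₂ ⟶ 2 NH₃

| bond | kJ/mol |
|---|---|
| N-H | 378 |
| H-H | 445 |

Let D be the N≡N bond energy.
Σ(broken) = 3×445 + 1×D = 1335 + D
Σ(formed) = 6×378 = 2268
ΔH = Σ(broken) − Σ(formed) = (1335 + D) − (2268) = −933 + D
Setting this equal to +23 kJ gives D = 956 kJ/mol.

D(N≡N) ≈ 956 kJ/mol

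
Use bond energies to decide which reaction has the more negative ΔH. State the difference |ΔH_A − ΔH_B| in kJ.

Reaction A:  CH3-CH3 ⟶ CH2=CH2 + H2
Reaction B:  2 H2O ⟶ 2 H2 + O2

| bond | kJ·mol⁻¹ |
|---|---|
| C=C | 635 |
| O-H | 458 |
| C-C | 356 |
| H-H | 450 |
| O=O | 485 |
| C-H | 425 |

Reaction A, by 326 kJ

Reaction A:
  Bonds broken (reactants):
    C-C: 1 × 356 = 356
    C-H: 6 × 425 = 2550
    Σ(broken) = 2906 kJ
  Bonds formed (products):
    C-H: 4 × 425 = 1700
    C=C: 1 × 635 = 635
    H-H: 1 × 450 = 450
    Σ(formed) = 2785 kJ
  ΔH_A = 2906 − 2785 = +121 kJ
Reaction B:
  Bonds broken (reactants):
    O-H: 4 × 458 = 1832
    Σ(broken) = 1832 kJ
  Bonds formed (products):
    H-H: 2 × 450 = 900
    O=O: 1 × 485 = 485
    Σ(formed) = 1385 kJ
  ΔH_B = 1832 − 1385 = +447 kJ
ΔH_A − ΔH_B = −326 kJ, so reaction A has the more negative ΔH; |ΔH_A − ΔH_B| = 326 kJ.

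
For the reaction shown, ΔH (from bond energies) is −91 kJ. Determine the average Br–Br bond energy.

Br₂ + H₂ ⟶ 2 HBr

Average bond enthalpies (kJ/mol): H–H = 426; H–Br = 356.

D(Br–Br) ≈ 195 kJ/mol

Let D be the Br–Br bond energy.
Σ(broken) = 1×D + 1×426 = 426 + D
Σ(formed) = 2×356 = 712
ΔH = Σ(broken) − Σ(formed) = (426 + D) − (712) = −286 + D
Setting this equal to −91 kJ gives D = 195 kJ/mol.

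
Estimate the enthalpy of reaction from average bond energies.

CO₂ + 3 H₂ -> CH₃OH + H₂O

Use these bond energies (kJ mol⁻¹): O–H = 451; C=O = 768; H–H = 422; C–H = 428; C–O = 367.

ΔH ≈ −202 kJ

Bonds broken (reactants):
  C=O: 2 × 768 = 1536
  H–H: 3 × 422 = 1266
  Σ(broken) = 2802 kJ
Bonds formed (products):
  C–H: 3 × 428 = 1284
  C–O: 1 × 367 = 367
  O–H: 3 × 451 = 1353
  Σ(formed) = 3004 kJ
ΔH = Σ(broken) − Σ(formed) = 2802 − 3004 = −202 kJ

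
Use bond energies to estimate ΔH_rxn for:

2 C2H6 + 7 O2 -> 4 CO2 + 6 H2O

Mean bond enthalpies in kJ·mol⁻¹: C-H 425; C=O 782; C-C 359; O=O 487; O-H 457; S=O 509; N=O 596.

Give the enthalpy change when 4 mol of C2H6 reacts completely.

Bonds broken (reactants):
  C-C: 2 × 359 = 718
  C-H: 12 × 425 = 5100
  O=O: 7 × 487 = 3409
  Σ(broken) = 9227 kJ
Bonds formed (products):
  C=O: 8 × 782 = 6256
  O-H: 12 × 457 = 5484
  Σ(formed) = 11740 kJ
ΔH = Σ(broken) − Σ(formed) = 9227 − 11740 = −2513 kJ
For 2× the reaction as written: 2 × (−2513) = −5026 kJ

ΔH = −5026 kJ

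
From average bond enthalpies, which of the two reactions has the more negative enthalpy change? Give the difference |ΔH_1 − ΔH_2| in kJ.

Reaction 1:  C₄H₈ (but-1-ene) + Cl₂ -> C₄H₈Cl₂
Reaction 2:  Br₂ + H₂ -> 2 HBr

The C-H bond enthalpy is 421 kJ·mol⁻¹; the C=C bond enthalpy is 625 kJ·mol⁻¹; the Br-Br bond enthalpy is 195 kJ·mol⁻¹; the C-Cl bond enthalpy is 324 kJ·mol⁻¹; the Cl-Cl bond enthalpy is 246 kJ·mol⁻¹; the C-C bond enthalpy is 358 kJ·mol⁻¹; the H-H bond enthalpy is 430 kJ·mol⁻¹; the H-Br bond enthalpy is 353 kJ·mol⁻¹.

Reaction 1:
  Bonds broken (reactants):
    C-C: 2 × 358 = 716
    C-H: 8 × 421 = 3368
    C=C: 1 × 625 = 625
    Cl-Cl: 1 × 246 = 246
    Σ(broken) = 4955 kJ
  Bonds formed (products):
    C-C: 3 × 358 = 1074
    C-Cl: 2 × 324 = 648
    C-H: 8 × 421 = 3368
    Σ(formed) = 5090 kJ
  ΔH_1 = 4955 − 5090 = −135 kJ
Reaction 2:
  Bonds broken (reactants):
    Br-Br: 1 × 195 = 195
    H-H: 1 × 430 = 430
    Σ(broken) = 625 kJ
  Bonds formed (products):
    H-Br: 2 × 353 = 706
    Σ(formed) = 706 kJ
  ΔH_2 = 625 − 706 = −81 kJ
ΔH_1 − ΔH_2 = −54 kJ, so reaction 1 has the more negative ΔH; |ΔH_1 − ΔH_2| = 54 kJ.

Reaction 1, by 54 kJ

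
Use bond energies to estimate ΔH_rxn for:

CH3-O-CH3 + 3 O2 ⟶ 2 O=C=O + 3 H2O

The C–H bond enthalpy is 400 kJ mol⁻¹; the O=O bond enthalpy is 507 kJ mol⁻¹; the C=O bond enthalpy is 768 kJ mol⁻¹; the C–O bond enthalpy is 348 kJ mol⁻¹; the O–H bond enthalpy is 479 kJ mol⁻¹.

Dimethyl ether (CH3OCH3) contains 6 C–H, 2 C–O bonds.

ΔH ≈ −1329 kJ

Bonds broken (reactants):
  C–H: 6 × 400 = 2400
  C–O: 2 × 348 = 696
  O=O: 3 × 507 = 1521
  Σ(broken) = 4617 kJ
Bonds formed (products):
  C=O: 4 × 768 = 3072
  O–H: 6 × 479 = 2874
  Σ(formed) = 5946 kJ
ΔH = Σ(broken) − Σ(formed) = 4617 − 5946 = −1329 kJ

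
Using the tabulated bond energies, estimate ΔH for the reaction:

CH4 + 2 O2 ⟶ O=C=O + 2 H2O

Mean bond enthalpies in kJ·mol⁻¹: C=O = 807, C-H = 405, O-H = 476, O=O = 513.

ΔH ≈ −872 kJ

Bonds broken (reactants):
  C-H: 4 × 405 = 1620
  O=O: 2 × 513 = 1026
  Σ(broken) = 2646 kJ
Bonds formed (products):
  C=O: 2 × 807 = 1614
  O-H: 4 × 476 = 1904
  Σ(formed) = 3518 kJ
ΔH = Σ(broken) − Σ(formed) = 2646 − 3518 = −872 kJ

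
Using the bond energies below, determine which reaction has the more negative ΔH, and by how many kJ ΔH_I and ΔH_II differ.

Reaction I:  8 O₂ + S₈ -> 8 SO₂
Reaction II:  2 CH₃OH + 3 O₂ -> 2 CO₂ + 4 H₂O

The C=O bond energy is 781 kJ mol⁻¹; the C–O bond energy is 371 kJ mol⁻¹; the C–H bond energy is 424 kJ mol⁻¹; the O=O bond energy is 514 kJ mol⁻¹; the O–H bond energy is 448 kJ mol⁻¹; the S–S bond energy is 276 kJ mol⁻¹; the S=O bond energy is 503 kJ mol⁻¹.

Reaction I:
  Bonds broken (reactants):
    O=O: 8 × 514 = 4112
    S–S: 8 × 276 = 2208
    Σ(broken) = 6320 kJ
  Bonds formed (products):
    S=O: 16 × 503 = 8048
    Σ(formed) = 8048 kJ
  ΔH_I = 6320 − 8048 = −1728 kJ
Reaction II:
  Bonds broken (reactants):
    C–H: 6 × 424 = 2544
    C–O: 2 × 371 = 742
    O–H: 2 × 448 = 896
    O=O: 3 × 514 = 1542
    Σ(broken) = 5724 kJ
  Bonds formed (products):
    C=O: 4 × 781 = 3124
    O–H: 8 × 448 = 3584
    Σ(formed) = 6708 kJ
  ΔH_II = 5724 − 6708 = −984 kJ
ΔH_I − ΔH_II = −744 kJ, so reaction I has the more negative ΔH; |ΔH_I − ΔH_II| = 744 kJ.

Reaction I, by 744 kJ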